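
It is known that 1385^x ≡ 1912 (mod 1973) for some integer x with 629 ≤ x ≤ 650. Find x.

Compute 1385^629 mod 1973 = 871, then multiply by 1385 repeatedly:
  1385^629=871  1385^630=832  1385^631=88  1385^632=1527  1385^633=1812
  1385^634=1937  1385^635=1438  1385^636=873  1385^637=1629  1385^638=1026
  1385^639=450  1385^640=1755  1385^641=1912
Found 1912 at exponent 641.

641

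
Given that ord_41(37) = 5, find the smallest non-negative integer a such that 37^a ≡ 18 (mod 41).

Successive powers of 37 modulo 41:
  37^0=1  37^1=37  37^2=16  37^3=18
So 37^3 ≡ 18 (mod 41), giving a = 3.

3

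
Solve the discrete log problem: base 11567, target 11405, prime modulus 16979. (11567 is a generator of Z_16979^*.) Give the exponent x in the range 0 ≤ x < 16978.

11568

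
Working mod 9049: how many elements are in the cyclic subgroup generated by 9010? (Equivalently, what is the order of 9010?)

The order of 9010 must divide p − 1 = 9048 = 2^3 · 3 · 13 · 29.
Divisors: 1, 2, 3, 4, 6, 8, 12, 13, 24, 26, 29, 39, 52, 58, 78, 87, 104, 116, 156, 174, 232, 312, 348, 377, 696, 754, 1131, 1508, 2262, 3016, 4524, 9048.
Check each in increasing order: 9010^1 ≡ 9010;  9010^2 ≡ 1521;  9010^3 ≡ 4024;  9010^4 ≡ 5946;  9010^6 ≡ 3915;  9010^8 ≡ 473;  9010^12 ≡ 7268;  9010^13 ≡ 6116;  9010^24 ≡ 4811;  9010^26 ≡ 5939;  9010^29 ≡ 127;  9010^39 ≡ 238;  9010^52 ≡ 7768;  9010^58 ≡ 7080;  9010^78 ≡ 2350;  9010^87 ≡ 3309;  9010^104 ≡ 3092;  9010^116 ≡ 3989;  9010^156 ≡ 2610;  9010^174 ≡ 191;  9010^232 ≡ 3979;  9010^312 ≡ 7252;  9010^348 ≡ 285;  9010^377 ≡ 9048;  9010^696 ≡ 8833;  9010^754 ≡ 1.
Smallest exponent giving 1 is 754.

754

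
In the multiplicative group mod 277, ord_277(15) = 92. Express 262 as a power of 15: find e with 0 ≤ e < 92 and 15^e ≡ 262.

47

Baby-step giant-step with m = ceil(sqrt(92)) = 10.
Baby table (15^j mod 277 for j=0..9):
  0:1  1:15  2:225  3:51  4:211  5:118  6:108  7:235
  8:201  9:245
Giant step factor: 15^(-10) ≡ 146 (mod 277).
Scan 262·146^i mod 277 for i = 0, 1, …:
  i=0: 262   i=1: 26   i=2: 195   i=3: 216
  i=4: 235
Match at i=4, j=7: e = 4·10 + 7 = 47.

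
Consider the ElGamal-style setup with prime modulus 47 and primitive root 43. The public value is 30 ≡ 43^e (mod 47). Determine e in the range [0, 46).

3

Baby-step giant-step with m = ceil(sqrt(46)) = 7.
Baby table (43^j mod 47 for j=0..6):
  0:1  1:43  2:16  3:30  4:21  5:10  6:7
Giant step factor: 43^(-7) ≡ 5 (mod 47).
Scan 30·5^i mod 47 for i = 0, 1, …:
  i=0: 30
Match at i=0, j=3: e = 0·7 + 3 = 3.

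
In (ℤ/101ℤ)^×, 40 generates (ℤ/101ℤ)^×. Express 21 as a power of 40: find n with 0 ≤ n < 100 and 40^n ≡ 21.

Successive powers of 40 modulo 101:
  40^0=1  40^1=40  40^2=85  40^3=67  40^4=54  40^5=39
  40^6=45  40^7=83  40^8=88  40^9=86  40^10=6  40^11=38
  40^12=5  40^13=99  40^14=21
So 40^14 ≡ 21 (mod 101), giving n = 14.

14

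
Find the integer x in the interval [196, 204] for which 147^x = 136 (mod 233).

203

Compute 147^196 mod 233 = 182, then multiply by 147 repeatedly:
  147^196=182  147^197=192  147^198=31  147^199=130  147^200=4
  147^201=122  147^202=226  147^203=136
Found 136 at exponent 203.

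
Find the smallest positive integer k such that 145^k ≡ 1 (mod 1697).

The order of 145 must divide p − 1 = 1696 = 2^5 · 53.
Divisors: 1, 2, 4, 8, 16, 32, 53, 106, 212, 424, 848, 1696.
Check each in increasing order: 145^1 ≡ 145;  145^2 ≡ 661;  145^4 ≡ 792;  145^8 ≡ 1071;  145^16 ≡ 1566;  145^32 ≡ 191;  145^53 ≡ 1367;  145^106 ≡ 292;  145^212 ≡ 414;  145^424 ≡ 1696;  145^848 ≡ 1.
Smallest exponent giving 1 is 848.

848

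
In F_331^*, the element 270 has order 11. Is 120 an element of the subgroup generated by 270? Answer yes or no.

120 ∈ ⟨270⟩ iff 120^11 ≡ 1 (mod 331), since |⟨270⟩| = 11.
120^11 mod 331 = 1.
Since 1 = 1, 120 lies in the subgroup.

yes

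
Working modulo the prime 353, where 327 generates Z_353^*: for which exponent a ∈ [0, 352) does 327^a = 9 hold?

26

Successive powers of 327 modulo 353:
  327^0=1  327^1=327  327^2=323  327^3=74  327^4=194  327^5=251
  327^6=181  327^7=236  327^8=218  327^9=333  327^10=167  327^11=247
  327^12=285  327^13=3  327^14=275  327^15=263  327^16=222  327^17=229
  327^18=47  327^19=190  327^20=2  327^21=301  327^22=293  327^23=148
  327^24=35  327^25=149  327^26=9
So 327^26 ≡ 9 (mod 353), giving a = 26.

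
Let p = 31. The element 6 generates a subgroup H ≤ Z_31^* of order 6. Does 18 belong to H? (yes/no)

⟨6⟩ has order 6; its elements mod 31 are {1, 5, 6, 25, 26, 30}.
18 is not in this set.

no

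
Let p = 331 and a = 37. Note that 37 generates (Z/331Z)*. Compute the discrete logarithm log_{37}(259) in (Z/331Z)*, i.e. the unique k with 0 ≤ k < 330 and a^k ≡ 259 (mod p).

10

Baby-step giant-step with m = ceil(sqrt(330)) = 19.
Baby table (37^j mod 331 for j=0..18):
  0:1  1:37  2:45  3:10  4:39  5:119  6:100  7:59
  8:197  9:7  10:259  11:315  12:70  13:273  14:171  15:38
  16:82  17:55  18:49
Giant step factor: 37^(-19) ≡ 44 (mod 331).
Scan 259·44^i mod 331 for i = 0, 1, …:
  i=0: 259
Match at i=0, j=10: k = 0·19 + 10 = 10.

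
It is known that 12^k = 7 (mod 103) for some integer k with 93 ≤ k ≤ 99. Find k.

Compute 12^93 mod 103 = 95, then multiply by 12 repeatedly:
  12^93=95  12^94=7
Found 7 at exponent 94.

94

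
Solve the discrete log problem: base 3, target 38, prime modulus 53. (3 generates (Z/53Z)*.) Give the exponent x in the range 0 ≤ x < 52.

42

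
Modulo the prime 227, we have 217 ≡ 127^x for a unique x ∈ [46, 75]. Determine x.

57

Compute 127^46 mod 227 = 21, then multiply by 127 repeatedly:
  127^46=21  127^47=170  127^48=25  127^49=224  127^50=73
  127^51=191  127^52=195  127^53=22  127^54=70  127^55=37
  127^56=159  127^57=217
Found 217 at exponent 57.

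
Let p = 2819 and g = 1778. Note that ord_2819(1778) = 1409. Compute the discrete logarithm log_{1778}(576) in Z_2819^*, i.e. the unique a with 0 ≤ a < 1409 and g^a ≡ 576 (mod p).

Baby-step giant-step with m = ceil(sqrt(1409)) = 38.
Baby table (1778^j mod 2819 for j=0..37):
  0:1  1:1778  2:1185  3:1137  4:363  5:2682  6:1667  7:1157
  8:2095  9:1011  10:1855  11:2779  12:2174  13:523  14:2443  15:2394
  16:2661  17:976  18:1643  19:770  20:1845  21:1913  22:1600  23:429
  24:1632  25:945  26:86  27:682  28:426  29:1936  30:209  31:2313
  32:2412  33:837  34:2573  35:2376  36:1666  37:2198
Giant step factor: 1778^(-38) ≡ 1552 (mod 2819).
Scan 576·1552^i mod 2819 for i = 0, 1, …:
  i=0: 576   i=1: 329   i=2: 369   i=3: 431
  i=4: 809   i=5: 1113   i=6: 2148   i=7: 1638
  i=8: 2257   i=9: 1666
Match at i=9, j=36: a = 9·38 + 36 = 378.

378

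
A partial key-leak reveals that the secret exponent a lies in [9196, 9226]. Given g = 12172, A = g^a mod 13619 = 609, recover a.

9210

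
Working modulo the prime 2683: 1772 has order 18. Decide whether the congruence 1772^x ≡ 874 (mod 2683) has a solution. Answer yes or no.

yes

⟨1772⟩ has order 18; its elements mod 2683 are {1, 132, 483, 636, 637, 779, 874, 911, 1326, 1357, 1772, 1809, 1904, 2046, 2047, 2200, 2551, 2682}.
874 is in this set.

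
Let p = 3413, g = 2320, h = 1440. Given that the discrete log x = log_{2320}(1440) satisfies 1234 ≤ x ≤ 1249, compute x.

1248

Compute 2320^1234 mod 3413 = 579, then multiply by 2320 repeatedly:
  2320^1234=579  2320^1235=1971  2320^1236=2713  2320^1237=588  2320^1238=2373
  2320^1239=191  2320^1240=2843  2320^1241=1844  2320^1242=1591  2320^1243=1667
  2320^1244=511  2320^1245=1209  2320^1246=2807  2320^1247=236  2320^1248=1440
Found 1440 at exponent 1248.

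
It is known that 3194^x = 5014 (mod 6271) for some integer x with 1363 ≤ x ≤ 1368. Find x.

Compute 3194^1363 mod 6271 = 3276, then multiply by 3194 repeatedly:
  3194^1363=3276  3194^1364=3516  3194^1365=5014
Found 5014 at exponent 1365.

1365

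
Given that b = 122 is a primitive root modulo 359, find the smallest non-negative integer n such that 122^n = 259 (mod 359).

35

Baby-step giant-step with m = ceil(sqrt(358)) = 19.
Baby table (122^j mod 359 for j=0..18):
  0:1  1:122  2:165  3:26  4:300  5:341  6:317  7:261
  8:250  9:344  10:324  11:38  12:328  13:167  14:270  15:271
  16:34  17:199  18:225
Giant step factor: 122^(-19) ≡ 93 (mod 359).
Scan 259·93^i mod 359 for i = 0, 1, …:
  i=0: 259   i=1: 34
Match at i=1, j=16: n = 1·19 + 16 = 35.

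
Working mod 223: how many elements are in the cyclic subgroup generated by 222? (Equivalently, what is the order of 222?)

The order of 222 must divide p − 1 = 222 = 2 · 3 · 37.
Divisors: 1, 2, 3, 6, 37, 74, 111, 222.
Check each in increasing order: 222^1 ≡ 222;  222^2 ≡ 1.
Smallest exponent giving 1 is 2.

2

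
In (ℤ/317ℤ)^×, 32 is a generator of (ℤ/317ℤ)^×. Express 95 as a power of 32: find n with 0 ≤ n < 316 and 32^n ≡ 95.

46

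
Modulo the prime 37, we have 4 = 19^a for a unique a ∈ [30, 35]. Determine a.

Compute 19^30 mod 37 = 27, then multiply by 19 repeatedly:
  19^30=27  19^31=32  19^32=16  19^33=8  19^34=4
Found 4 at exponent 34.

34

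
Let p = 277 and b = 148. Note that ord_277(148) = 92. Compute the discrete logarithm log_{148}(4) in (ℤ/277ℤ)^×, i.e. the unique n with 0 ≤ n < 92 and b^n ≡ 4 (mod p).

Baby-step giant-step with m = ceil(sqrt(92)) = 10.
Baby table (148^j mod 277 for j=0..9):
  0:1  1:148  2:21  3:61  4:164  5:173  6:120  7:32
  8:27  9:118
Giant step factor: 148^(-10) ≡ 64 (mod 277).
Scan 4·64^i mod 277 for i = 0, 1, …:
  i=0: 4   i=1: 256   i=2: 41   i=3: 131
  i=4: 74   i=5: 27
Match at i=5, j=8: n = 5·10 + 8 = 58.

58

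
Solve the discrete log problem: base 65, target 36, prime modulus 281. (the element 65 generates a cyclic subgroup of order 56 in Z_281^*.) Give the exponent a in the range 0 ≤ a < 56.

Baby-step giant-step with m = ceil(sqrt(56)) = 8.
Baby table (65^j mod 281 for j=0..7):
  0:1  1:65  2:10  3:88  4:100  5:37  6:157  7:89
Giant step factor: 65^(-8) ≡ 109 (mod 281).
Scan 36·109^i mod 281 for i = 0, 1, …:
  i=0: 36   i=1: 271   i=2: 34   i=3: 53
  i=4: 157
Match at i=4, j=6: a = 4·8 + 6 = 38.

38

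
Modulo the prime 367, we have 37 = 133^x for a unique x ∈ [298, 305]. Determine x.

298

Compute 133^298 mod 367 = 37, then multiply by 133 repeatedly:
  133^298=37
Found 37 at exponent 298.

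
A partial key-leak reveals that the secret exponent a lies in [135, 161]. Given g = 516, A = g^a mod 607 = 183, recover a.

Compute 516^135 mod 607 = 272, then multiply by 516 repeatedly:
  516^135=272  516^136=135  516^137=462  516^138=448  516^139=508
  516^140=511  516^141=238  516^142=194  516^143=556  516^144=392
  516^145=141  516^146=523  516^147=360  516^148=18  516^149=183
Found 183 at exponent 149.

149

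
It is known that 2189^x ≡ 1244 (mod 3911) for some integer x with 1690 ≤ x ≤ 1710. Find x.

Compute 2189^1690 mod 3911 = 1101, then multiply by 2189 repeatedly:
  2189^1690=1101  2189^1691=913  2189^1692=36  2189^1693=584  2189^1694=3390
  2189^1695=1543  2189^1696=2434  2189^1697=1244
Found 1244 at exponent 1697.

1697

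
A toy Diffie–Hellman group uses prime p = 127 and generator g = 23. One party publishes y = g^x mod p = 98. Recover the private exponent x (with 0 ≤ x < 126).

116

Baby-step giant-step with m = ceil(sqrt(126)) = 12.
Baby table (23^j mod 127 for j=0..11):
  0:1  1:23  2:21  3:102  4:60  5:110  6:117  7:24
  8:44  9:123  10:35  11:43
Giant step factor: 23^(-12) ≡ 47 (mod 127).
Scan 98·47^i mod 127 for i = 0, 1, …:
  i=0: 98   i=1: 34   i=2: 74   i=3: 49
  i=4: 17   i=5: 37   i=6: 88   i=7: 72
  i=8: 82   i=9: 44
Match at i=9, j=8: x = 9·12 + 8 = 116.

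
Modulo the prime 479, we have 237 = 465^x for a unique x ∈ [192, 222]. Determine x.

203

Compute 465^192 mod 479 = 64, then multiply by 465 repeatedly:
  465^192=64  465^193=62  465^194=90  465^195=177  465^196=396
  465^197=204  465^198=18  465^199=227  465^200=175  465^201=424
  465^202=291  465^203=237
Found 237 at exponent 203.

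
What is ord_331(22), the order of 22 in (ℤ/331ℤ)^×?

55

The order of 22 must divide p − 1 = 330 = 2 · 3 · 5 · 11.
Divisors: 1, 2, 3, 5, 6, 10, 11, 15, 22, 30, 33, 55, 66, 110, 165, 330.
Check each in increasing order: 22^1 ≡ 22;  22^2 ≡ 153;  22^3 ≡ 56;  22^5 ≡ 293;  22^6 ≡ 157;  22^10 ≡ 120;  22^11 ≡ 323;  22^15 ≡ 74;  22^22 ≡ 64;  22^30 ≡ 180;  22^33 ≡ 150;  22^55 ≡ 1.
Smallest exponent giving 1 is 55.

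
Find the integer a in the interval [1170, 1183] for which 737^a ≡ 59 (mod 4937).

1181

Compute 737^1170 mod 4937 = 3081, then multiply by 737 repeatedly:
  737^1170=3081  737^1171=4614  737^1172=3862  737^1173=2582  737^1174=2189
  737^1175=3831  737^1176=4420  737^1177=4057  737^1178=3124  737^1179=1746
  737^1180=3182  737^1181=59
Found 59 at exponent 1181.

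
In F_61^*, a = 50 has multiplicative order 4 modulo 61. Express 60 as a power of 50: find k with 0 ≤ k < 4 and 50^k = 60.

Successive powers of 50 modulo 61:
  50^0=1  50^1=50  50^2=60
So 50^2 ≡ 60 (mod 61), giving k = 2.

2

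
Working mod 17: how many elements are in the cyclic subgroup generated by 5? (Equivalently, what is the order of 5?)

16

The order of 5 must divide p − 1 = 16 = 2^4.
Divisors: 1, 2, 4, 8, 16.
Check each in increasing order: 5^1 ≡ 5;  5^2 ≡ 8;  5^4 ≡ 13;  5^8 ≡ 16;  5^16 ≡ 1.
Smallest exponent giving 1 is 16.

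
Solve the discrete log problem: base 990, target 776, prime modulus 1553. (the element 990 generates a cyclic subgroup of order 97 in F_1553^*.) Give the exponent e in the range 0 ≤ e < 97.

Successive powers of 990 modulo 1553:
  990^0=1  990^1=990  990^2=157  990^3=130  990^4=1354  990^5=221
  990^6=1370  990^7=531  990^8=776
So 990^8 ≡ 776 (mod 1553), giving e = 8.

8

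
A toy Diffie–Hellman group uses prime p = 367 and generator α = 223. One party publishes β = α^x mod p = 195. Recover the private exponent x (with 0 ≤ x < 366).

10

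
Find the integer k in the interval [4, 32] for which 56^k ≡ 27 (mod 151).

Compute 56^4 mod 151 = 17, then multiply by 56 repeatedly:
  56^4=17  56^5=46  56^6=9  56^7=51  56^8=138
  56^9=27
Found 27 at exponent 9.

9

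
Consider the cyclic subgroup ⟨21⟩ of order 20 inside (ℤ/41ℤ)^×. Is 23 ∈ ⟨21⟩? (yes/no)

23 ∈ ⟨21⟩ iff 23^20 ≡ 1 (mod 41), since |⟨21⟩| = 20.
23^20 mod 41 = 1.
Since 1 = 1, 23 lies in the subgroup.

yes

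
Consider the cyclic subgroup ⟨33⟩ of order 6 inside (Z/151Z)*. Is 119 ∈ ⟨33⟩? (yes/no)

yes

⟨33⟩ has order 6; its elements mod 151 are {1, 32, 33, 118, 119, 150}.
119 is in this set.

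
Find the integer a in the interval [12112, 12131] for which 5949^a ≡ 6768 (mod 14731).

Compute 5949^12112 mod 14731 = 12941, then multiply by 5949 repeatedly:
  5949^12112=12941  5949^12113=1803  5949^12114=1879  5949^12115=12073  5949^12116=8652
  5949^12117=634  5949^12118=530  5949^12119=536  5949^12120=6768
Found 6768 at exponent 12120.

12120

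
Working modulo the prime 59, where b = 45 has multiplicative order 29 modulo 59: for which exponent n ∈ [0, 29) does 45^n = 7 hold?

Successive powers of 45 modulo 59:
  45^0=1  45^1=45  45^2=19  45^3=29  45^4=7
So 45^4 ≡ 7 (mod 59), giving n = 4.

4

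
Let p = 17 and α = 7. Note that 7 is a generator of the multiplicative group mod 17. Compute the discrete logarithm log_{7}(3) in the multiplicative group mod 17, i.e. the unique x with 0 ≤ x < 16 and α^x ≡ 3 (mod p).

3

Successive powers of 7 modulo 17:
  7^0=1  7^1=7  7^2=15  7^3=3
So 7^3 ≡ 3 (mod 17), giving x = 3.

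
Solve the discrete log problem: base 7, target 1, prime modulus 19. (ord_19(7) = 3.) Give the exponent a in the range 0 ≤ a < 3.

0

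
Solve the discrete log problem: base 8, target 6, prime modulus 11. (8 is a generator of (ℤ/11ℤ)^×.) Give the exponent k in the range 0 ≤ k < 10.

Successive powers of 8 modulo 11:
  8^0=1  8^1=8  8^2=9  8^3=6
So 8^3 ≡ 6 (mod 11), giving k = 3.

3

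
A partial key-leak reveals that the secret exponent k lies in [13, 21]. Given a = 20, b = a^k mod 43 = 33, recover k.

Compute 20^13 mod 43 = 19, then multiply by 20 repeatedly:
  20^13=19  20^14=36  20^15=32  20^16=38  20^17=29
  20^18=21  20^19=33
Found 33 at exponent 19.

19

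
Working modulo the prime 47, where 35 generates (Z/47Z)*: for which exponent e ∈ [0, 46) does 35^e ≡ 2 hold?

34

Baby-step giant-step with m = ceil(sqrt(46)) = 7.
Baby table (35^j mod 47 for j=0..6):
  0:1  1:35  2:3  3:11  4:9  5:33  6:27
Giant step factor: 35^(-7) ≡ 19 (mod 47).
Scan 2·19^i mod 47 for i = 0, 1, …:
  i=0: 2   i=1: 38   i=2: 17   i=3: 41
  i=4: 27
Match at i=4, j=6: e = 4·7 + 6 = 34.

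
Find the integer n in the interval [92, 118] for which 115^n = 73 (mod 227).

Compute 115^92 mod 227 = 65, then multiply by 115 repeatedly:
  115^92=65  115^93=211  115^94=203  115^95=191  115^96=173
  115^97=146  115^98=219  115^99=215  115^100=209  115^101=200
  115^102=73
Found 73 at exponent 102.

102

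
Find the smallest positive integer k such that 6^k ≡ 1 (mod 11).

10

The order of 6 must divide p − 1 = 10 = 2 · 5.
Divisors: 1, 2, 5, 10.
Check each in increasing order: 6^1 ≡ 6;  6^2 ≡ 3;  6^5 ≡ 10;  6^10 ≡ 1.
Smallest exponent giving 1 is 10.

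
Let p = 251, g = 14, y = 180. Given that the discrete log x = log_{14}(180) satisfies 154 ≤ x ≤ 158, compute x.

154

Compute 14^154 mod 251 = 180, then multiply by 14 repeatedly:
  14^154=180
Found 180 at exponent 154.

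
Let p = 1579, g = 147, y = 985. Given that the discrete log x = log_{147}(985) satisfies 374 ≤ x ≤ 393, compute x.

381

Compute 147^374 mod 1579 = 631, then multiply by 147 repeatedly:
  147^374=631  147^375=1175  147^376=614  147^377=255  147^378=1168
  147^379=1164  147^380=576  147^381=985
Found 985 at exponent 381.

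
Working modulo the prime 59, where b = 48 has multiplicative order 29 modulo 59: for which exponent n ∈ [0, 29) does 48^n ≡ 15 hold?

Successive powers of 48 modulo 59:
  48^0=1  48^1=48  48^2=3  48^3=26  48^4=9  48^5=19
  48^6=27  48^7=57  48^8=22  48^9=53  48^10=7  48^11=41
  48^12=21  48^13=5  48^14=4  48^15=15
So 48^15 ≡ 15 (mod 59), giving n = 15.

15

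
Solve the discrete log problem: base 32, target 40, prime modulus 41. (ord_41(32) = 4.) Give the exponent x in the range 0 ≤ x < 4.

2

Successive powers of 32 modulo 41:
  32^0=1  32^1=32  32^2=40
So 32^2 ≡ 40 (mod 41), giving x = 2.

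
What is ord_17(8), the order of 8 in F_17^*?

The order of 8 must divide p − 1 = 16 = 2^4.
Divisors: 1, 2, 4, 8, 16.
Check each in increasing order: 8^1 ≡ 8;  8^2 ≡ 13;  8^4 ≡ 16;  8^8 ≡ 1.
Smallest exponent giving 1 is 8.

8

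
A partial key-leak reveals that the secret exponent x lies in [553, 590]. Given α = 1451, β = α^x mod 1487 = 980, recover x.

587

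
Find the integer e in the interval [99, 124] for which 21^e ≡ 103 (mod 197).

103

Compute 21^99 mod 197 = 176, then multiply by 21 repeatedly:
  21^99=176  21^100=150  21^101=195  21^102=155  21^103=103
Found 103 at exponent 103.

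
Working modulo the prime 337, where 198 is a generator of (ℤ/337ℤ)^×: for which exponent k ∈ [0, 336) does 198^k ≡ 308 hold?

199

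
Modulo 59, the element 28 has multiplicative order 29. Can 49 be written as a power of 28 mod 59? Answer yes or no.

yes

49 ∈ ⟨28⟩ iff 49^29 ≡ 1 (mod 59), since |⟨28⟩| = 29.
49^29 mod 59 = 1.
Since 1 = 1, 49 lies in the subgroup.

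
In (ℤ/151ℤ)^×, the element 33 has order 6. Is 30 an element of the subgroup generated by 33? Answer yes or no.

no

⟨33⟩ has order 6; its elements mod 151 are {1, 32, 33, 118, 119, 150}.
30 is not in this set.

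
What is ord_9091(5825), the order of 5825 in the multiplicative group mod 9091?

4545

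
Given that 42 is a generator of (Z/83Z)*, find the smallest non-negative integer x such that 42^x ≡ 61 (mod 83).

Baby-step giant-step with m = ceil(sqrt(82)) = 10.
Baby table (42^j mod 83 for j=0..9):
  0:1  1:42  2:21  3:52  4:26  5:13  6:48  7:24
  8:12  9:6
Giant step factor: 42^(-10) ≡ 28 (mod 83).
Scan 61·28^i mod 83 for i = 0, 1, …:
  i=0: 61   i=1: 48
Match at i=1, j=6: x = 1·10 + 6 = 16.

16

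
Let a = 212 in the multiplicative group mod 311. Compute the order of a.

155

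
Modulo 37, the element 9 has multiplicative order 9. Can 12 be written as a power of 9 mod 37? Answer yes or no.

⟨9⟩ has order 9; its elements mod 37 are {1, 7, 9, 10, 12, 16, 26, 33, 34}.
12 is in this set.

yes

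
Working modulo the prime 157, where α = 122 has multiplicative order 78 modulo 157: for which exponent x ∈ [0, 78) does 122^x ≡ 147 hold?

70

Baby-step giant-step with m = ceil(sqrt(78)) = 9.
Baby table (122^j mod 157 for j=0..8):
  0:1  1:122  2:126  3:143  4:19  5:120  6:39  7:48
  8:47
Giant step factor: 122^(-9) ≡ 90 (mod 157).
Scan 147·90^i mod 157 for i = 0, 1, …:
  i=0: 147   i=1: 42   i=2: 12   i=3: 138
  i=4: 17   i=5: 117   i=6: 11   i=7: 48
Match at i=7, j=7: x = 7·9 + 7 = 70.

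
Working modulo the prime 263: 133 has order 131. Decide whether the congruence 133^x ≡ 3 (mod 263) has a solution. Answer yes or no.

3 ∈ ⟨133⟩ iff 3^131 ≡ 1 (mod 263), since |⟨133⟩| = 131.
3^131 mod 263 = 1.
Since 1 = 1, 3 lies in the subgroup.

yes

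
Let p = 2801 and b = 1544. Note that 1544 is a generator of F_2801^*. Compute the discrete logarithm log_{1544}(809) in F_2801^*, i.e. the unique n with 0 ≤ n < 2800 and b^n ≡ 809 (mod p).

2052

Baby-step giant-step with m = ceil(sqrt(2800)) = 53.
Baby table (1544^j mod 2801 for j=0..52):
  0:1  1:1544  2:285  3:283  4:2797  5:2227  6:1661  7:1669
  8:16  9:2296  10:1759  11:1727  12:2737  13:2020  14:1367  15:1495
  16:256  17:323  18:134  19:2423  20:1777  21:1509  22:2265  23:1512
  24:1295  25:2367  26:2144  27:2355  28:422  29:1736  30:2628  31:1784
  32:1113  33:1459  34:692  35:1267  36:1150  37:2567  38:33  39:534
  40:1002  41:936  42:2669  43:665  44:1594  45:1858  46:528  47:141
  48:2027  49:971  50:689  51:2237  52:295
Giant step factor: 1544^(-53) ≡ 719 (mod 2801).
Scan 809·719^i mod 2801 for i = 0, 1, …:
  i=0: 809   i=1: 1864   i=2: 1338   i=3: 1279
  i=4: 873   i=5: 263   i=6: 1430   i=7: 203
  i=8: 305   i=9: 817     …   i=37: 674
  i=38: 33
Match at i=38, j=38: n = 38·53 + 38 = 2052.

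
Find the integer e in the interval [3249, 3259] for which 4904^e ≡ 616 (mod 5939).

Compute 4904^3249 mod 5939 = 811, then multiply by 4904 repeatedly:
  4904^3249=811  4904^3250=3953  4904^3251=616
Found 616 at exponent 3251.

3251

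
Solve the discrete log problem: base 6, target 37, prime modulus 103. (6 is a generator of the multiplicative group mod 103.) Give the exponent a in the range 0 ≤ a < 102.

81

Baby-step giant-step with m = ceil(sqrt(102)) = 11.
Baby table (6^j mod 103 for j=0..10):
  0:1  1:6  2:36  3:10  4:60  5:51  6:100  7:85
  8:98  9:73  10:26
Giant step factor: 6^(-11) ≡ 35 (mod 103).
Scan 37·35^i mod 103 for i = 0, 1, …:
  i=0: 37   i=1: 59   i=2: 5   i=3: 72
  i=4: 48   i=5: 32   i=6: 90   i=7: 60
Match at i=7, j=4: a = 7·11 + 4 = 81.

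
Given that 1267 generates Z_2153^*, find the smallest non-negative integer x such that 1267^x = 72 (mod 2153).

1092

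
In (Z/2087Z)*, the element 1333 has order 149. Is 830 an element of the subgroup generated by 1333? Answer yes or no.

830 ∈ ⟨1333⟩ iff 830^149 ≡ 1 (mod 2087), since |⟨1333⟩| = 149.
830^149 mod 2087 = 1.
Since 1 = 1, 830 lies in the subgroup.

yes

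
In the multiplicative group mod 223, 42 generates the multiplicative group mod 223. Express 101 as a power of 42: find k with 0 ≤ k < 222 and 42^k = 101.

190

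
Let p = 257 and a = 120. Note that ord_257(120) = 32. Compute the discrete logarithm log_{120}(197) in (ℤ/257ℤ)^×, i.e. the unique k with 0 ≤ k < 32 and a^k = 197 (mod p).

Successive powers of 120 modulo 257:
  120^0=1  120^1=120  120^2=8  120^3=189  120^4=64  120^5=227
  120^6=255  120^7=17  120^8=241  120^9=136  120^10=129  120^11=60
  120^12=4  120^13=223  120^14=32  120^15=242  120^16=256  120^17=137
  120^18=249  120^19=68  120^20=193  120^21=30  120^22=2  120^23=240
  120^24=16  120^25=121  120^26=128  120^27=197
So 120^27 ≡ 197 (mod 257), giving k = 27.

27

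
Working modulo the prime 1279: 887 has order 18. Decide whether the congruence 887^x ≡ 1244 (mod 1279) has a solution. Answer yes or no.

1244 ∈ ⟨887⟩ iff 1244^18 ≡ 1 (mod 1279), since |⟨887⟩| = 18.
1244^18 mod 1279 = 513.
Since 513 ≠ 1, 1244 does not lie in the subgroup.

no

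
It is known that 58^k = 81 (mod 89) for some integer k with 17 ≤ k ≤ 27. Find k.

20

Compute 58^17 mod 89 = 59, then multiply by 58 repeatedly:
  58^17=59  58^18=40  58^19=6  58^20=81
Found 81 at exponent 20.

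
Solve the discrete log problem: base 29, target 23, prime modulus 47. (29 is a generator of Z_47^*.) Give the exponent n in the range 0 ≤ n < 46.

33

Baby-step giant-step with m = ceil(sqrt(46)) = 7.
Baby table (29^j mod 47 for j=0..6):
  0:1  1:29  2:42  3:43  4:25  5:20  6:16
Giant step factor: 29^(-7) ≡ 39 (mod 47).
Scan 23·39^i mod 47 for i = 0, 1, …:
  i=0: 23   i=1: 4   i=2: 15   i=3: 21
  i=4: 20
Match at i=4, j=5: n = 4·7 + 5 = 33.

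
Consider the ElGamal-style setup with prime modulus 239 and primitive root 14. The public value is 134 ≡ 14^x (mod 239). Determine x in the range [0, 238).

76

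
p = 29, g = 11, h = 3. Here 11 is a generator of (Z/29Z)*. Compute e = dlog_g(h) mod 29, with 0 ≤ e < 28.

Successive powers of 11 modulo 29:
  11^0=1  11^1=11  11^2=5  11^3=26  11^4=25  11^5=14
  11^6=9  11^7=12  11^8=16  11^9=2  11^10=22  11^11=10
  11^12=23  11^13=21  11^14=28  11^15=18  11^16=24  11^17=3
So 11^17 ≡ 3 (mod 29), giving e = 17.

17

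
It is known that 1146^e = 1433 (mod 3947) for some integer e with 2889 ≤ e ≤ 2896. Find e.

2892

Compute 1146^2889 mod 3947 = 1745, then multiply by 1146 repeatedly:
  1146^2889=1745  1146^2890=2588  1146^2891=1651  1146^2892=1433
Found 1433 at exponent 2892.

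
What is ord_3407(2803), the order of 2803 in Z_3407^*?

The order of 2803 must divide p − 1 = 3406 = 2 · 13 · 131.
Divisors: 1, 2, 13, 26, 131, 262, 1703, 3406.
Check each in increasing order: 2803^1 ≡ 2803;  2803^2 ≡ 267;  2803^13 ≡ 2363;  2803^26 ≡ 3103;  2803^131 ≡ 713;  2803^262 ≡ 726;  2803^1703 ≡ 1.
Smallest exponent giving 1 is 1703.

1703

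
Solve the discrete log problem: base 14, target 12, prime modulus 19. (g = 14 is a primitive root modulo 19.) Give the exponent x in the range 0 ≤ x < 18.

Successive powers of 14 modulo 19:
  14^0=1  14^1=14  14^2=6  14^3=8  14^4=17  14^5=10
  14^6=7  14^7=3  14^8=4  14^9=18  14^10=5  14^11=13
  14^12=11  14^13=2  14^14=9  14^15=12
So 14^15 ≡ 12 (mod 19), giving x = 15.

15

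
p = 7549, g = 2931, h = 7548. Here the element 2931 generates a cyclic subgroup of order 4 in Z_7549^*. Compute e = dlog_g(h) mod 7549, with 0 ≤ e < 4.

2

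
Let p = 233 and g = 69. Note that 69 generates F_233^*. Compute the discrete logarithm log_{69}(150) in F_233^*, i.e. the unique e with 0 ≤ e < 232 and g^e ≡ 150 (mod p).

59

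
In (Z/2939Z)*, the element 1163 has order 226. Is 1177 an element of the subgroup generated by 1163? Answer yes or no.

no

1177 ∈ ⟨1163⟩ iff 1177^226 ≡ 1 (mod 2939), since |⟨1163⟩| = 226.
1177^226 mod 2939 = 1363.
Since 1363 ≠ 1, 1177 does not lie in the subgroup.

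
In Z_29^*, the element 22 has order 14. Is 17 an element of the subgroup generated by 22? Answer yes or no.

no

17 ∈ ⟨22⟩ iff 17^14 ≡ 1 (mod 29), since |⟨22⟩| = 14.
17^14 mod 29 = 28.
Since 28 ≠ 1, 17 does not lie in the subgroup.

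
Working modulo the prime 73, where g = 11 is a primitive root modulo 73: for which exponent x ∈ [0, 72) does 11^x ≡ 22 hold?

9

Baby-step giant-step with m = ceil(sqrt(72)) = 9.
Baby table (11^j mod 73 for j=0..8):
  0:1  1:11  2:48  3:17  4:41  5:13  6:70  7:40
  8:2
Giant step factor: 11^(-9) ≡ 10 (mod 73).
Scan 22·10^i mod 73 for i = 0, 1, …:
  i=0: 22   i=1: 1
Match at i=1, j=0: x = 1·9 + 0 = 9.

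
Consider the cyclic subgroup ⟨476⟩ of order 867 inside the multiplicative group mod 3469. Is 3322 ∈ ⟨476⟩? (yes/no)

no

3322 ∈ ⟨476⟩ iff 3322^867 ≡ 1 (mod 3469), since |⟨476⟩| = 867.
3322^867 mod 3469 = 3468.
Since 3468 ≠ 1, 3322 does not lie in the subgroup.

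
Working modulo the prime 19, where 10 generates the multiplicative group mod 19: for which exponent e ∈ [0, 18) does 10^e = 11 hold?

6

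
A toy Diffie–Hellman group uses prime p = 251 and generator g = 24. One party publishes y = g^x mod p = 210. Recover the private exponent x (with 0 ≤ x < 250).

Baby-step giant-step with m = ceil(sqrt(250)) = 16.
Baby table (24^j mod 251 for j=0..15):
  0:1  1:24  2:74  3:19  4:205  5:151  6:110  7:130
  8:108  9:82  10:211  11:44  12:52  13:244  14:83  15:235
Giant step factor: 24^(-16) ≡ 117 (mod 251).
Scan 210·117^i mod 251 for i = 0, 1, …:
  i=0: 210   i=1: 223   i=2: 238   i=3: 236
  i=4: 2   i=5: 234   i=6: 19
Match at i=6, j=3: x = 6·16 + 3 = 99.

99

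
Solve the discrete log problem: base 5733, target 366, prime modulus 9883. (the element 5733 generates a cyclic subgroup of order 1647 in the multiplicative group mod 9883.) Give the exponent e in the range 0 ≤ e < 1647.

980

Baby-step giant-step with m = ceil(sqrt(1647)) = 41.
Baby table (5733^j mod 9883 for j=0..40):
  0:1  1:5733  2:6314  3:6616  4:8457  5:7866  6:9532  7:3849
  8:7461  9:289  10:6376  11:6274  12:4605  13:2972  14:184  15:7274
  16:5465  17:1735  18:4457  19:4426  20:4597  21:6523  22:8970  23:3761
  24:6990  25:7988  26:7265  27:3283  28:4207  29:4211  30:7377  31:2984
  32:9682  33:3978  34:5793  35:4389  36:19  37:214  38:1370  39:7108
  40:2555
Giant step factor: 5733^(-41) ≡ 1733 (mod 9883).
Scan 366·1733^i mod 9883 for i = 0, 1, …:
  i=0: 366   i=1: 1766   i=2: 6631   i=3: 7477
  i=4: 1028   i=5: 2584   i=6: 1073   i=7: 1505
  i=8: 8936   i=9: 9310     …   i=22: 1768
  i=23: 214
Match at i=23, j=37: e = 23·41 + 37 = 980.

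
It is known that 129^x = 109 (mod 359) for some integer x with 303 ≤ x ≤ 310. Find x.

309

Compute 129^303 mod 359 = 226, then multiply by 129 repeatedly:
  129^303=226  129^304=75  129^305=341  129^306=191  129^307=227
  129^308=204  129^309=109
Found 109 at exponent 309.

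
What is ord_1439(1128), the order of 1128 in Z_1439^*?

The order of 1128 must divide p − 1 = 1438 = 2 · 719.
Divisors: 1, 2, 719, 1438.
Check each in increasing order: 1128^1 ≡ 1128;  1128^2 ≡ 308;  1128^719 ≡ 1.
Smallest exponent giving 1 is 719.

719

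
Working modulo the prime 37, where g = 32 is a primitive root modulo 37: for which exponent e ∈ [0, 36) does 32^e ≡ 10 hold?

12

Successive powers of 32 modulo 37:
  32^0=1  32^1=32  32^2=25  32^3=23  32^4=33  32^5=20
  32^6=11  32^7=19  32^8=16  32^9=31  32^10=30  32^11=35
  32^12=10
So 32^12 ≡ 10 (mod 37), giving e = 12.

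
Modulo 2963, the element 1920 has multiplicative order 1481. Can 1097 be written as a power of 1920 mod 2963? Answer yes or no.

yes

1097 ∈ ⟨1920⟩ iff 1097^1481 ≡ 1 (mod 2963), since |⟨1920⟩| = 1481.
1097^1481 mod 2963 = 1.
Since 1 = 1, 1097 lies in the subgroup.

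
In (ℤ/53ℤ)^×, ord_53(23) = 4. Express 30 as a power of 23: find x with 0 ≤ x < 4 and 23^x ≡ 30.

3

Successive powers of 23 modulo 53:
  23^0=1  23^1=23  23^2=52  23^3=30
So 23^3 ≡ 30 (mod 53), giving x = 3.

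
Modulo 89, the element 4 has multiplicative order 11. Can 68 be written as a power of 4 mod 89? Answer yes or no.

68 ∈ ⟨4⟩ iff 68^11 ≡ 1 (mod 89), since |⟨4⟩| = 11.
68^11 mod 89 = 55.
Since 55 ≠ 1, 68 does not lie in the subgroup.

no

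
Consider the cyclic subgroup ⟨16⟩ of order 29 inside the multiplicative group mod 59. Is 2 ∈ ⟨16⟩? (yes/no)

no

2 ∈ ⟨16⟩ iff 2^29 ≡ 1 (mod 59), since |⟨16⟩| = 29.
2^29 mod 59 = 58.
Since 58 ≠ 1, 2 does not lie in the subgroup.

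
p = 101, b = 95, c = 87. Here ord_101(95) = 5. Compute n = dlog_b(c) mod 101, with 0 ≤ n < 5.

3

Successive powers of 95 modulo 101:
  95^0=1  95^1=95  95^2=36  95^3=87
So 95^3 ≡ 87 (mod 101), giving n = 3.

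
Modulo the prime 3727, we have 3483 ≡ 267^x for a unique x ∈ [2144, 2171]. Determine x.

2168

Compute 267^2144 mod 3727 = 71, then multiply by 267 repeatedly:
  267^2144=71  267^2145=322  267^2146=253  267^2147=465  267^2148=1164
  267^2149=1447  267^2150=2468  267^2151=3004  267^2152=763  267^2153=2463
  267^2154=1669  267^2155=2110  267^2156=593  267^2157=1797  267^2158=2743
  267^2159=1889  267^2160=1218  267^2161=957  267^2162=2083  267^2163=838
  267^2164=126  267^2165=99  267^2166=344  267^2167=2400  267^2168=3483
Found 3483 at exponent 2168.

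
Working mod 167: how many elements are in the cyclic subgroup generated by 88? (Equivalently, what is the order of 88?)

83

The order of 88 must divide p − 1 = 166 = 2 · 83.
Divisors: 1, 2, 83, 166.
Check each in increasing order: 88^1 ≡ 88;  88^2 ≡ 62;  88^83 ≡ 1.
Smallest exponent giving 1 is 83.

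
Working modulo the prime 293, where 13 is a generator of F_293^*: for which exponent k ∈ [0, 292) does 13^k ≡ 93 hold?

121

Baby-step giant-step with m = ceil(sqrt(292)) = 18.
Baby table (13^j mod 293 for j=0..17):
  0:1  1:13  2:169  3:146  4:140  5:62  6:220  7:223
  8:262  9:183  10:35  11:162  12:55  13:129  14:212  15:119
  16:82  17:187
Giant step factor: 13^(-18) ≡ 64 (mod 293).
Scan 93·64^i mod 293 for i = 0, 1, …:
  i=0: 93   i=1: 92   i=2: 28   i=3: 34
  i=4: 125   i=5: 89   i=6: 129
Match at i=6, j=13: k = 6·18 + 13 = 121.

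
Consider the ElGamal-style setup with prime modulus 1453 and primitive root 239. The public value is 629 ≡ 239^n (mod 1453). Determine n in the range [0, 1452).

Baby-step giant-step with m = ceil(sqrt(1452)) = 39.
Baby table (239^j mod 1453 for j=0..38):
  0:1  1:239  2:454  3:984  4:1243  5:665  6:558  7:1139
  8:510  9:1291  10:513  11:555  12:422  13:601  14:1245  15:1143
  16:13  17:201  18:90  19:1168  20:176  21:1380  22:1442  23:277
  24:818  25:800  26:857  27:1403  28:1127  29:548  30:202  31:329
  32:169  33:1160  34:1170  35:654  36:835  37:504  38:1310
Giant step factor: 239^(-39) ≡ 738 (mod 1453).
Scan 629·738^i mod 1453 for i = 0, 1, …:
  i=0: 629   i=1: 695   i=2: 1
Match at i=2, j=0: n = 2·39 + 0 = 78.

78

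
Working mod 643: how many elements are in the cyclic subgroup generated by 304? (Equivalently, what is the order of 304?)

642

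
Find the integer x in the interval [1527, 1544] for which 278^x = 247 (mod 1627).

Compute 278^1527 mod 1627 = 487, then multiply by 278 repeatedly:
  278^1527=487  278^1528=345  278^1529=1544  278^1530=1331  278^1531=689
  278^1532=1183  278^1533=220  278^1534=961  278^1535=330  278^1536=628
  278^1537=495  278^1538=942  278^1539=1556  278^1540=1413  278^1541=707
  278^1542=1306  278^1543=247
Found 247 at exponent 1543.

1543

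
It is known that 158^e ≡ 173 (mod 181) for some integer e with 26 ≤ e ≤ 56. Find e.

51

Compute 158^26 mod 181 = 33, then multiply by 158 repeatedly:
  158^26=33  158^27=146  158^28=81  158^29=128  158^30=133
  158^31=18  158^32=129  158^33=110  158^34=4  158^35=89
  158^36=125  158^37=21  158^38=60  158^39=68  158^40=65
  158^41=134  158^42=176  158^43=115  158^44=70  158^45=19
  158^46=106  158^47=96  158^48=145  158^49=104  158^50=142
  158^51=173
Found 173 at exponent 51.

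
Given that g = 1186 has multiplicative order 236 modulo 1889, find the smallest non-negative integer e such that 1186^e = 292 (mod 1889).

41

Baby-step giant-step with m = ceil(sqrt(236)) = 16.
Baby table (1186^j mod 1889 for j=0..15):
  0:1  1:1186  2:1180  3:1620  4:207  5:1821  6:579  7:987
  8:1291  9:1036  10:846  11:297  12:888  13:995  14:1334  15:1031
Giant step factor: 1186^(-16) ≡ 904 (mod 1889).
Scan 292·904^i mod 1889 for i = 0, 1, …:
  i=0: 292   i=1: 1397   i=2: 1036
Match at i=2, j=9: e = 2·16 + 9 = 41.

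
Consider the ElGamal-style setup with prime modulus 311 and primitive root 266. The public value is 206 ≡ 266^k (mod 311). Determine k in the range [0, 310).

Baby-step giant-step with m = ceil(sqrt(310)) = 18.
Baby table (266^j mod 311 for j=0..17):
  0:1  1:266  2:159  3:309  4:90  5:304  6:4  7:131
  8:14  9:303  10:49  11:283  12:16  13:213  14:56  15:279
  16:196  17:199
Giant step factor: 266^(-18) ≡ 277 (mod 311).
Scan 206·277^i mod 311 for i = 0, 1, …:
  i=0: 206   i=1: 149   i=2: 221   i=3: 261
  i=4: 145   i=5: 46   i=6: 302   i=7: 306
  i=8: 170   i=9: 129   i=10: 279
Match at i=10, j=15: k = 10·18 + 15 = 195.

195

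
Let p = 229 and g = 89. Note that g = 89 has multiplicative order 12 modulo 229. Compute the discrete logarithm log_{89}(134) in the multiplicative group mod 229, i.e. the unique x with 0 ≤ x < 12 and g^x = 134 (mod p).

4

Successive powers of 89 modulo 229:
  89^0=1  89^1=89  89^2=135  89^3=107  89^4=134
So 89^4 ≡ 134 (mod 229), giving x = 4.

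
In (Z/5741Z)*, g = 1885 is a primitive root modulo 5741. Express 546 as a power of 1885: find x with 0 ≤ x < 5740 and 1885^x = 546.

Baby-step giant-step with m = ceil(sqrt(5740)) = 76.
Baby table (1885^j mod 5741 for j=0..75):
  0:1  1:1885  2:5287  3:5360  4:5181  5:744  6:1636  7:943
  8:3586  9:2453  10:2400  11:92  12:1190  13:4160  14:5135  15:149
  16:5297  17:1246  18:641  19:2675  20:1777  21:2642  22:2723  23:401
  24:3814  25:1658  26:2226  27:5080  28:5553  29:1562  30:4978  31:2736
  32:1942  33:3653  34:2446  35:687  36:3270  37:3857  38:2339  39:5668
  40:179  41:4437  42:4849  43:693  44:3098  45:1133  46:53  47:2308
  48:4643  49:2771  50:4766  51:4986  52:593  53:4051  54:605  55:3707
  56:898  57:4876  58:5660  59:2322  60:2328  61:2156  62:5173  63:2887
  64:5268  65:3991  66:2325  67:2242  68:794  69:4030  70:1207  71:1759
  72:3158  73:5154  74:1518  75:2412
Giant step factor: 1885^(-76) ≡ 4488 (mod 5741).
Scan 546·4488^i mod 5741 for i = 0, 1, …:
  i=0: 546   i=1: 4782   i=2: 1758   i=3: 1770
  i=4: 3957   i=5: 2103   i=6: 60   i=7: 5194
  i=8: 2212   i=9: 1267     …   i=51: 1583
  i=52: 2887
Match at i=52, j=63: x = 52·76 + 63 = 4015.

4015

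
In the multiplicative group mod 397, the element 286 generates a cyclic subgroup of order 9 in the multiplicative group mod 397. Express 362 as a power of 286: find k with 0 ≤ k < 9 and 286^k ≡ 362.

Successive powers of 286 modulo 397:
  286^0=1  286^1=286  286^2=14  286^3=34  286^4=196  286^5=79
  286^6=362
So 286^6 ≡ 362 (mod 397), giving k = 6.

6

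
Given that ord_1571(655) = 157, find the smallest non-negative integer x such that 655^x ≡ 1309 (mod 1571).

65

Baby-step giant-step with m = ceil(sqrt(157)) = 13.
Baby table (655^j mod 1571 for j=0..12):
  0:1  1:655  2:142  3:321  4:1312  5:23  6:926  7:124
  8:1099  9:327  10:529  11:875  12:1281
Giant step factor: 655^(-13) ≡ 78 (mod 1571).
Scan 1309·78^i mod 1571 for i = 0, 1, …:
  i=0: 1309   i=1: 1558   i=2: 557   i=3: 1029
  i=4: 141   i=5: 1
Match at i=5, j=0: x = 5·13 + 0 = 65.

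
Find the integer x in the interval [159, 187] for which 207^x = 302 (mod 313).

184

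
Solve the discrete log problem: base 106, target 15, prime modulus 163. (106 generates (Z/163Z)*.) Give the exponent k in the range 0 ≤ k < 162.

Baby-step giant-step with m = ceil(sqrt(162)) = 13.
Baby table (106^j mod 163 for j=0..12):
  0:1  1:106  2:152  3:138  4:121  5:112  6:136  7:72
  8:134  9:23  10:156  11:73  12:77
Giant step factor: 106^(-13) ≡ 68 (mod 163).
Scan 15·68^i mod 163 for i = 0, 1, …:
  i=0: 15   i=1: 42   i=2: 85   i=3: 75
  i=4: 47   i=5: 99   i=6: 49   i=7: 72
Match at i=7, j=7: k = 7·13 + 7 = 98.

98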